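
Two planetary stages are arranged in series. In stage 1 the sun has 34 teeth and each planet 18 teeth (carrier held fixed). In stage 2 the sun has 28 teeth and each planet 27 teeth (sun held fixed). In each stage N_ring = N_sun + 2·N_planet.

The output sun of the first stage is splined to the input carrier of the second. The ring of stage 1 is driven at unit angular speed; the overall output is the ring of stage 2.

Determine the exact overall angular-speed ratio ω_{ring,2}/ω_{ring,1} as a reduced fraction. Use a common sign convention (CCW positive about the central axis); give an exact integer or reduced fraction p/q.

-1925/697

Stage 1: N_ring = 34 + 2·18 = 70
Stage 1: 34(ω_s−ω_c) = −70(ω_r−ω_c),  ω_c=0, ω_r=1
Stage 1: ω_s = 0 − (70/34)(1−0) = -35/17
  ⇒ ω_s¹/ω_r¹ = -35/17
Stage 2: N_ring = 28 + 2·27 = 82
Stage 2: 28(ω_s−ω_c) = −82(ω_r−ω_c),  ω_s=0, ω_c=1
Stage 2: ω_r = 1 − (28/82)(0−1) = 55/41
  ⇒ ω_r²/ω_c² = 55/41
Coupling ω_c² = ω_s¹ ⇒ overall = -35/17 × 55/41 = -1925/697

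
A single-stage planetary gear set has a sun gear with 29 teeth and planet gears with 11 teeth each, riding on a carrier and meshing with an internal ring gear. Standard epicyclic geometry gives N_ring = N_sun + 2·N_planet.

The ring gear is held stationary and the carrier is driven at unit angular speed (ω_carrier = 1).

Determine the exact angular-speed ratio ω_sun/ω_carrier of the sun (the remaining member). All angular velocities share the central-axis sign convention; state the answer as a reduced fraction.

N_ring = 29 + 2·11 = 51
29(ω_s−ω_c) = −51(ω_r−ω_c),  ω_r=0, ω_c=1
ω_s = 1 − (51/29)(0−1) = 80/29
ω_s/ω_c = 80/29

80/29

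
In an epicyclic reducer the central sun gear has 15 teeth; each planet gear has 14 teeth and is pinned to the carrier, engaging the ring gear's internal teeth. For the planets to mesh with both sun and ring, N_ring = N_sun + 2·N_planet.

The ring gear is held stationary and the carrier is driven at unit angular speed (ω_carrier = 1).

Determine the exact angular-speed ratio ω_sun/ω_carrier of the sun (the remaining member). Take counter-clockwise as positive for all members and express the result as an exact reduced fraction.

N_ring = 15 + 2·14 = 43
15(ω_s−ω_c) = −43(ω_r−ω_c),  ω_r=0, ω_c=1
ω_s = 1 − (43/15)(0−1) = 58/15
ω_s/ω_c = 58/15

58/15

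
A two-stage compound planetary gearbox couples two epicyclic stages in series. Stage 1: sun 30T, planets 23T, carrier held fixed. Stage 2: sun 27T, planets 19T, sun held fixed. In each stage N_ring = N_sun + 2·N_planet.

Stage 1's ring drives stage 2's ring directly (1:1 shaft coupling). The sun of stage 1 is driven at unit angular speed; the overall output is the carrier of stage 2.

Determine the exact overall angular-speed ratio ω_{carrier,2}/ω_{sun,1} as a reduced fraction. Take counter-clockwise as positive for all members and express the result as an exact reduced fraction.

Stage 1: N_ring = 30 + 2·23 = 76
Stage 1: 30(ω_s−ω_c) = −76(ω_r−ω_c),  ω_c=0, ω_s=1
Stage 1: ω_r = 0 − (30/76)(1−0) = -15/38
  ⇒ ω_r¹/ω_s¹ = -15/38
Stage 2: N_ring = 27 + 2·19 = 65
Stage 2: 27(ω_s−ω_c) = −65(ω_r−ω_c),  ω_s=0, ω_r=1
Stage 2: 27(0−ω_c) = −65(1−ω_c)  ⇒  92ω_c = 65  ⇒  ω_c = 65/92
  ⇒ ω_c²/ω_r² = 65/92
Coupling ω_r² = ω_r¹ ⇒ overall = -15/38 × 65/92 = -975/3496

-975/3496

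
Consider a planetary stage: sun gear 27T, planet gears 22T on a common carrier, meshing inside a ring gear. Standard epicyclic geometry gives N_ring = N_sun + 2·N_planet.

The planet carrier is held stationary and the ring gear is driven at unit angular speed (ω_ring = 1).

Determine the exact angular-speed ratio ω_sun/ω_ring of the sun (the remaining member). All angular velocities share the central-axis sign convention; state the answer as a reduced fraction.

-71/27

N_ring = 27 + 2·22 = 71
27(ω_s−ω_c) = −71(ω_r−ω_c),  ω_c=0, ω_r=1
ω_s = 0 − (71/27)(1−0) = -71/27
ω_s/ω_r = -71/27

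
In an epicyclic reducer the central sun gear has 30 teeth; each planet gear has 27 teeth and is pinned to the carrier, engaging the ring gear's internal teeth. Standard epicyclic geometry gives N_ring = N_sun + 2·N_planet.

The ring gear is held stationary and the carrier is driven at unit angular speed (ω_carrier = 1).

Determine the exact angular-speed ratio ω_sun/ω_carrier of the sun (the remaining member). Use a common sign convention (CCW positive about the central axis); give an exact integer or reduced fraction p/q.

19/5

N_ring = 30 + 2·27 = 84
30(ω_s−ω_c) = −84(ω_r−ω_c),  ω_r=0, ω_c=1
ω_s = 1 − (84/30)(0−1) = 19/5
ω_s/ω_c = 19/5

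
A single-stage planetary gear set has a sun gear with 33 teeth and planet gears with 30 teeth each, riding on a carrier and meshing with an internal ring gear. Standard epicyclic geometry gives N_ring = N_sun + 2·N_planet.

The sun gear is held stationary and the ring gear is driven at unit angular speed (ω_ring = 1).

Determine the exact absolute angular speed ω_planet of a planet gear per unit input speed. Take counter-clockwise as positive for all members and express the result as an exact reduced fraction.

31/20

N_ring = 33 + 2·30 = 93
33(ω_s−ω_c) = −93(ω_r−ω_c),  ω_s=0, ω_r=1
33(0−ω_c) = −93(1−ω_c)  ⇒  126ω_c = 93  ⇒  ω_c = 31/42
sun–planet: 33·(0−31/42) = −30·(ω_p−ω_c)  ⇒  ω_p−ω_c = −(33/30)·(-31/42) = 341/420
ω_p = 31/42 + 341/420 = 31/20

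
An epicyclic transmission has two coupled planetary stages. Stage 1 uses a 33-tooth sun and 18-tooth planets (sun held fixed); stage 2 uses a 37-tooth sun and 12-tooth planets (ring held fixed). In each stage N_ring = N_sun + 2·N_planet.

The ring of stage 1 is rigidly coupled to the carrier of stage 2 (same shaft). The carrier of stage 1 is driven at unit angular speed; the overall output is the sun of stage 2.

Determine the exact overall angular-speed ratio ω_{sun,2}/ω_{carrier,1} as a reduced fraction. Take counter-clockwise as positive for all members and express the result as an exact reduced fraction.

3332/851

Stage 1: N_ring = 33 + 2·18 = 69
Stage 1: 33(ω_s−ω_c) = −69(ω_r−ω_c),  ω_s=0, ω_c=1
Stage 1: ω_r = 1 − (33/69)(0−1) = 34/23
  ⇒ ω_r¹/ω_c¹ = 34/23
Stage 2: N_ring = 37 + 2·12 = 61
Stage 2: 37(ω_s−ω_c) = −61(ω_r−ω_c),  ω_r=0, ω_c=1
Stage 2: ω_s = 1 − (61/37)(0−1) = 98/37
  ⇒ ω_s²/ω_c² = 98/37
Coupling ω_c² = ω_r¹ ⇒ overall = 34/23 × 98/37 = 3332/851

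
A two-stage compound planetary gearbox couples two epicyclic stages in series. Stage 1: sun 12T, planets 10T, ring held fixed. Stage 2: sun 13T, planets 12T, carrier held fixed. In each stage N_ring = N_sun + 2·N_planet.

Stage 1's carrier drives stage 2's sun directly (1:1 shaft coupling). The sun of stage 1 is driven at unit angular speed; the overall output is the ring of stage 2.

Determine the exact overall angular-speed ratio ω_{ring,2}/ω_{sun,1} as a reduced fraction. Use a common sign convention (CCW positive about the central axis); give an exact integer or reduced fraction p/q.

-39/407

Stage 1: N_ring = 12 + 2·10 = 32
Stage 1: 12(ω_s−ω_c) = −32(ω_r−ω_c),  ω_r=0, ω_s=1
Stage 1: 12(1−ω_c) = −32(0−ω_c)  ⇒  44ω_c = 12  ⇒  ω_c = 3/11
  ⇒ ω_c¹/ω_s¹ = 3/11
Stage 2: N_ring = 13 + 2·12 = 37
Stage 2: 13(ω_s−ω_c) = −37(ω_r−ω_c),  ω_c=0, ω_s=1
Stage 2: ω_r = 0 − (13/37)(1−0) = -13/37
  ⇒ ω_r²/ω_s² = -13/37
Coupling ω_s² = ω_c¹ ⇒ overall = 3/11 × -13/37 = -39/407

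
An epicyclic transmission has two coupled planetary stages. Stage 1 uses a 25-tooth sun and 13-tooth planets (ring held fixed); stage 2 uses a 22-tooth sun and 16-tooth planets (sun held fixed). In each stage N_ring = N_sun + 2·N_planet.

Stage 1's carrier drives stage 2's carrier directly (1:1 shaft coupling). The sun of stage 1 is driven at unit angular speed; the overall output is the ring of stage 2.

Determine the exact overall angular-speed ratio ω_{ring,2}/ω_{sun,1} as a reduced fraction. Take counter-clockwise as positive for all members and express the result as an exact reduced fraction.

Stage 1: N_ring = 25 + 2·13 = 51
Stage 1: 25(ω_s−ω_c) = −51(ω_r−ω_c),  ω_r=0, ω_s=1
Stage 1: 25(1−ω_c) = −51(0−ω_c)  ⇒  76ω_c = 25  ⇒  ω_c = 25/76
  ⇒ ω_c¹/ω_s¹ = 25/76
Stage 2: N_ring = 22 + 2·16 = 54
Stage 2: 22(ω_s−ω_c) = −54(ω_r−ω_c),  ω_s=0, ω_c=1
Stage 2: ω_r = 1 − (22/54)(0−1) = 38/27
  ⇒ ω_r²/ω_c² = 38/27
Coupling ω_c² = ω_c¹ ⇒ overall = 25/76 × 38/27 = 25/54

25/54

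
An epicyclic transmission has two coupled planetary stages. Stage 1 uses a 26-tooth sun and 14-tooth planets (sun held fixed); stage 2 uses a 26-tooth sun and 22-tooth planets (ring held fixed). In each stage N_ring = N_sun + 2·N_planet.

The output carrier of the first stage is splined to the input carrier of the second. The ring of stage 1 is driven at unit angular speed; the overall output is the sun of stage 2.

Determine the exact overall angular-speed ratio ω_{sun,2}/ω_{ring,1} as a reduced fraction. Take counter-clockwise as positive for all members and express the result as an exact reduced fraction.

162/65

Stage 1: N_ring = 26 + 2·14 = 54
Stage 1: 26(ω_s−ω_c) = −54(ω_r−ω_c),  ω_s=0, ω_r=1
Stage 1: 26(0−ω_c) = −54(1−ω_c)  ⇒  80ω_c = 54  ⇒  ω_c = 27/40
  ⇒ ω_c¹/ω_r¹ = 27/40
Stage 2: N_ring = 26 + 2·22 = 70
Stage 2: 26(ω_s−ω_c) = −70(ω_r−ω_c),  ω_r=0, ω_c=1
Stage 2: ω_s = 1 − (70/26)(0−1) = 48/13
  ⇒ ω_s²/ω_c² = 48/13
Coupling ω_c² = ω_c¹ ⇒ overall = 27/40 × 48/13 = 162/65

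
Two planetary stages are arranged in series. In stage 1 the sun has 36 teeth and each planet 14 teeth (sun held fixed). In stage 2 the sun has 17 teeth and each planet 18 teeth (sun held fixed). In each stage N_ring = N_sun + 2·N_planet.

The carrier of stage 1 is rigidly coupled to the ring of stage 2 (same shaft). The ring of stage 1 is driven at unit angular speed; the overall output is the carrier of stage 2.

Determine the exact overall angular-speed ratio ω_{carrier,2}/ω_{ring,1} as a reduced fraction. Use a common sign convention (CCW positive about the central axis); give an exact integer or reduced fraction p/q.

424/875

Stage 1: N_ring = 36 + 2·14 = 64
Stage 1: 36(ω_s−ω_c) = −64(ω_r−ω_c),  ω_s=0, ω_r=1
Stage 1: 36(0−ω_c) = −64(1−ω_c)  ⇒  100ω_c = 64  ⇒  ω_c = 16/25
  ⇒ ω_c¹/ω_r¹ = 16/25
Stage 2: N_ring = 17 + 2·18 = 53
Stage 2: 17(ω_s−ω_c) = −53(ω_r−ω_c),  ω_s=0, ω_r=1
Stage 2: 17(0−ω_c) = −53(1−ω_c)  ⇒  70ω_c = 53  ⇒  ω_c = 53/70
  ⇒ ω_c²/ω_r² = 53/70
Coupling ω_r² = ω_c¹ ⇒ overall = 16/25 × 53/70 = 424/875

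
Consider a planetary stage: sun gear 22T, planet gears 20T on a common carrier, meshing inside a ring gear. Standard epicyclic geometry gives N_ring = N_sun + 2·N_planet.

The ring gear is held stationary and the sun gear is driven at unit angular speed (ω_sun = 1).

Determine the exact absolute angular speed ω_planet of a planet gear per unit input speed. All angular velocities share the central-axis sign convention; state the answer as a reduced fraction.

-11/20

N_ring = 22 + 2·20 = 62
22(ω_s−ω_c) = −62(ω_r−ω_c),  ω_r=0, ω_s=1
22(1−ω_c) = −62(0−ω_c)  ⇒  84ω_c = 22  ⇒  ω_c = 11/42
sun–planet: 22·(1−11/42) = −20·(ω_p−ω_c)  ⇒  ω_p−ω_c = −(22/20)·(31/42) = -341/420
ω_p = 11/42 − 341/420 = -11/20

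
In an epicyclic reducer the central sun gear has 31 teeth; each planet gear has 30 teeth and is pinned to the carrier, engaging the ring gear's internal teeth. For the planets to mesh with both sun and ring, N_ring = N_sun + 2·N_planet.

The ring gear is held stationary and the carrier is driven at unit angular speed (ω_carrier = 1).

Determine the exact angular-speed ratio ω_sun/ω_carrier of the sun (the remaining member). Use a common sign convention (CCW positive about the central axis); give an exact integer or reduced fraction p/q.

122/31

N_ring = 31 + 2·30 = 91
31(ω_s−ω_c) = −91(ω_r−ω_c),  ω_r=0, ω_c=1
ω_s = 1 − (91/31)(0−1) = 122/31
ω_s/ω_c = 122/31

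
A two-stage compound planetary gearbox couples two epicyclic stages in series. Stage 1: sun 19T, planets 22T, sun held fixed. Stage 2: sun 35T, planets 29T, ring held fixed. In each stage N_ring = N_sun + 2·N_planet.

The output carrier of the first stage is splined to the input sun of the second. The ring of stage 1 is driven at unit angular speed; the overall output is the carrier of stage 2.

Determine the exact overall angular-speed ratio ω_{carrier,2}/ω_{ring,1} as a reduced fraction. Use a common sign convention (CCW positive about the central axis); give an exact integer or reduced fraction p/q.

2205/10496

Stage 1: N_ring = 19 + 2·22 = 63
Stage 1: 19(ω_s−ω_c) = −63(ω_r−ω_c),  ω_s=0, ω_r=1
Stage 1: 19(0−ω_c) = −63(1−ω_c)  ⇒  82ω_c = 63  ⇒  ω_c = 63/82
  ⇒ ω_c¹/ω_r¹ = 63/82
Stage 2: N_ring = 35 + 2·29 = 93
Stage 2: 35(ω_s−ω_c) = −93(ω_r−ω_c),  ω_r=0, ω_s=1
Stage 2: 35(1−ω_c) = −93(0−ω_c)  ⇒  128ω_c = 35  ⇒  ω_c = 35/128
  ⇒ ω_c²/ω_s² = 35/128
Coupling ω_s² = ω_c¹ ⇒ overall = 63/82 × 35/128 = 2205/10496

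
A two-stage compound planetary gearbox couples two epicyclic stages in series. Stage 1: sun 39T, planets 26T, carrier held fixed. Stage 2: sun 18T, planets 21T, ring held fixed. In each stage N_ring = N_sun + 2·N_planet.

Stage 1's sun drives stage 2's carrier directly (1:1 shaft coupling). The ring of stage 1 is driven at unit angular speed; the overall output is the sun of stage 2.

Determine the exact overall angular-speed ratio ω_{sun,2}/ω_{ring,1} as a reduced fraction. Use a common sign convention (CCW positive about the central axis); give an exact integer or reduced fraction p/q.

-91/9

Stage 1: N_ring = 39 + 2·26 = 91
Stage 1: 39(ω_s−ω_c) = −91(ω_r−ω_c),  ω_c=0, ω_r=1
Stage 1: ω_s = 0 − (91/39)(1−0) = -7/3
  ⇒ ω_s¹/ω_r¹ = -7/3
Stage 2: N_ring = 18 + 2·21 = 60
Stage 2: 18(ω_s−ω_c) = −60(ω_r−ω_c),  ω_r=0, ω_c=1
Stage 2: ω_s = 1 − (60/18)(0−1) = 13/3
  ⇒ ω_s²/ω_c² = 13/3
Coupling ω_c² = ω_s¹ ⇒ overall = -7/3 × 13/3 = -91/9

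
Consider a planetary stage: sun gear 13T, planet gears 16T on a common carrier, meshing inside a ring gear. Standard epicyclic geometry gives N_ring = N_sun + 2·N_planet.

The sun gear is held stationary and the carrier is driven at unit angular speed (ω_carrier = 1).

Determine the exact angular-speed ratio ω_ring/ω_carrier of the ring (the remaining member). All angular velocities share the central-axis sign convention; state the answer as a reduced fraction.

58/45

N_ring = 13 + 2·16 = 45
13(ω_s−ω_c) = −45(ω_r−ω_c),  ω_s=0, ω_c=1
ω_r = 1 − (13/45)(0−1) = 58/45
ω_r/ω_c = 58/45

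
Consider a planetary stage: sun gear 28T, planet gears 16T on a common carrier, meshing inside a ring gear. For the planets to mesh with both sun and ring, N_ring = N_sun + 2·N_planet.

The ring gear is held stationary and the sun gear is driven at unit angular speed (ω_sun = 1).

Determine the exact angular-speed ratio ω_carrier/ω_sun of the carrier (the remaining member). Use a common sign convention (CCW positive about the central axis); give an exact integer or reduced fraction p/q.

7/22

N_ring = 28 + 2·16 = 60
28(ω_s−ω_c) = −60(ω_r−ω_c),  ω_r=0, ω_s=1
28(1−ω_c) = −60(0−ω_c)  ⇒  88ω_c = 28  ⇒  ω_c = 7/22
ω_c/ω_s = 7/22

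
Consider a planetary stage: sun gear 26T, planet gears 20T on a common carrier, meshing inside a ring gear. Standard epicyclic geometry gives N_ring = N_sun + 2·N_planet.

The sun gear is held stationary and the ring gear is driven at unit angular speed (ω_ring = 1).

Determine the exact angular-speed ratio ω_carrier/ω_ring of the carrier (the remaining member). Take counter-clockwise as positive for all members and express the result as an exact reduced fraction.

33/46

N_ring = 26 + 2·20 = 66
26(ω_s−ω_c) = −66(ω_r−ω_c),  ω_s=0, ω_r=1
26(0−ω_c) = −66(1−ω_c)  ⇒  92ω_c = 66  ⇒  ω_c = 33/46
ω_c/ω_r = 33/46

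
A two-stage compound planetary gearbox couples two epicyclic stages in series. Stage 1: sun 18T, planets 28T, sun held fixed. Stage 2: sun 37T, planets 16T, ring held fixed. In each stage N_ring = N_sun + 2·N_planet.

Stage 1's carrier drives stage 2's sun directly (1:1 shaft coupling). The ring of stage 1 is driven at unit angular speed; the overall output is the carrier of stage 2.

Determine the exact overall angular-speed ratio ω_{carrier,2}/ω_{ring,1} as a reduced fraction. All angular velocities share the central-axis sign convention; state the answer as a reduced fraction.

1369/4876

Stage 1: N_ring = 18 + 2·28 = 74
Stage 1: 18(ω_s−ω_c) = −74(ω_r−ω_c),  ω_s=0, ω_r=1
Stage 1: 18(0−ω_c) = −74(1−ω_c)  ⇒  92ω_c = 74  ⇒  ω_c = 37/46
  ⇒ ω_c¹/ω_r¹ = 37/46
Stage 2: N_ring = 37 + 2·16 = 69
Stage 2: 37(ω_s−ω_c) = −69(ω_r−ω_c),  ω_r=0, ω_s=1
Stage 2: 37(1−ω_c) = −69(0−ω_c)  ⇒  106ω_c = 37  ⇒  ω_c = 37/106
  ⇒ ω_c²/ω_s² = 37/106
Coupling ω_s² = ω_c¹ ⇒ overall = 37/46 × 37/106 = 1369/4876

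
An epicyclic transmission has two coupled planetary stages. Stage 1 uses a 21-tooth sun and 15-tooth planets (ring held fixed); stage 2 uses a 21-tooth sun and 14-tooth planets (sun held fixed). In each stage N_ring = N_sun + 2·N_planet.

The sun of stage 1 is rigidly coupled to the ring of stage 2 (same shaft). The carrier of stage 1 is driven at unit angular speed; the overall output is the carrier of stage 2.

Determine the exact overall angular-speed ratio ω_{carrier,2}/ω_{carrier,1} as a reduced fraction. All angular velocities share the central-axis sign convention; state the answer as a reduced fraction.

12/5

Stage 1: N_ring = 21 + 2·15 = 51
Stage 1: 21(ω_s−ω_c) = −51(ω_r−ω_c),  ω_r=0, ω_c=1
Stage 1: ω_s = 1 − (51/21)(0−1) = 24/7
  ⇒ ω_s¹/ω_c¹ = 24/7
Stage 2: N_ring = 21 + 2·14 = 49
Stage 2: 21(ω_s−ω_c) = −49(ω_r−ω_c),  ω_s=0, ω_r=1
Stage 2: 21(0−ω_c) = −49(1−ω_c)  ⇒  70ω_c = 49  ⇒  ω_c = 7/10
  ⇒ ω_c²/ω_r² = 7/10
Coupling ω_r² = ω_s¹ ⇒ overall = 24/7 × 7/10 = 12/5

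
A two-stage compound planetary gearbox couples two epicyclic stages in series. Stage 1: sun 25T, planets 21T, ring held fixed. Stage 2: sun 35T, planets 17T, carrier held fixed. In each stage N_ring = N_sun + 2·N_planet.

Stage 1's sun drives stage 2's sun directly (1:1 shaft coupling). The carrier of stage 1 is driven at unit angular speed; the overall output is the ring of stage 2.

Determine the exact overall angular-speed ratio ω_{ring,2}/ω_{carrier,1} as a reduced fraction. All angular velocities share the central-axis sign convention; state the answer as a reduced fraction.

Stage 1: N_ring = 25 + 2·21 = 67
Stage 1: 25(ω_s−ω_c) = −67(ω_r−ω_c),  ω_r=0, ω_c=1
Stage 1: ω_s = 1 − (67/25)(0−1) = 92/25
  ⇒ ω_s¹/ω_c¹ = 92/25
Stage 2: N_ring = 35 + 2·17 = 69
Stage 2: 35(ω_s−ω_c) = −69(ω_r−ω_c),  ω_c=0, ω_s=1
Stage 2: ω_r = 0 − (35/69)(1−0) = -35/69
  ⇒ ω_r²/ω_s² = -35/69
Coupling ω_s² = ω_s¹ ⇒ overall = 92/25 × -35/69 = -28/15

-28/15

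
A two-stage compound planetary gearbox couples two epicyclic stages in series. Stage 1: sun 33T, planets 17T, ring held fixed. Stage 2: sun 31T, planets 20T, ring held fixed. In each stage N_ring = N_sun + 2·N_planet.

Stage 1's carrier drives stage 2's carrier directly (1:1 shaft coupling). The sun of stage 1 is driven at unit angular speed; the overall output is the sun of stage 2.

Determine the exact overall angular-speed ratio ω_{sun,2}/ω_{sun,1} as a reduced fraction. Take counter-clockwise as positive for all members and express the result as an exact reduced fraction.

Stage 1: N_ring = 33 + 2·17 = 67
Stage 1: 33(ω_s−ω_c) = −67(ω_r−ω_c),  ω_r=0, ω_s=1
Stage 1: 33(1−ω_c) = −67(0−ω_c)  ⇒  100ω_c = 33  ⇒  ω_c = 33/100
  ⇒ ω_c¹/ω_s¹ = 33/100
Stage 2: N_ring = 31 + 2·20 = 71
Stage 2: 31(ω_s−ω_c) = −71(ω_r−ω_c),  ω_r=0, ω_c=1
Stage 2: ω_s = 1 − (71/31)(0−1) = 102/31
  ⇒ ω_s²/ω_c² = 102/31
Coupling ω_c² = ω_c¹ ⇒ overall = 33/100 × 102/31 = 1683/1550

1683/1550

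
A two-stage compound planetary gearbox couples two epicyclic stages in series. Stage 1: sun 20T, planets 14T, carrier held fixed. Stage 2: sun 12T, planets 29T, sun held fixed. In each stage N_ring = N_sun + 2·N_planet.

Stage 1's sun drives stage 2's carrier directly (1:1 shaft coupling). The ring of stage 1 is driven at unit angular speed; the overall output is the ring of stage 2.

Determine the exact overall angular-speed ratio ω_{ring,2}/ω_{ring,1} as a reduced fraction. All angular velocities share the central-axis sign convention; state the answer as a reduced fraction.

Stage 1: N_ring = 20 + 2·14 = 48
Stage 1: 20(ω_s−ω_c) = −48(ω_r−ω_c),  ω_c=0, ω_r=1
Stage 1: ω_s = 0 − (48/20)(1−0) = -12/5
  ⇒ ω_s¹/ω_r¹ = -12/5
Stage 2: N_ring = 12 + 2·29 = 70
Stage 2: 12(ω_s−ω_c) = −70(ω_r−ω_c),  ω_s=0, ω_c=1
Stage 2: ω_r = 1 − (12/70)(0−1) = 41/35
  ⇒ ω_r²/ω_c² = 41/35
Coupling ω_c² = ω_s¹ ⇒ overall = -12/5 × 41/35 = -492/175

-492/175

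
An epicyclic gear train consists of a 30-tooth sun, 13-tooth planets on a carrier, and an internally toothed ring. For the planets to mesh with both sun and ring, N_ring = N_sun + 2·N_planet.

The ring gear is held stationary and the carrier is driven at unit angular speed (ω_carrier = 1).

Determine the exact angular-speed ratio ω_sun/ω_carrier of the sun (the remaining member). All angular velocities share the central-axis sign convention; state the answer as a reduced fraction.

43/15

N_ring = 30 + 2·13 = 56
30(ω_s−ω_c) = −56(ω_r−ω_c),  ω_r=0, ω_c=1
ω_s = 1 − (56/30)(0−1) = 43/15
ω_s/ω_c = 43/15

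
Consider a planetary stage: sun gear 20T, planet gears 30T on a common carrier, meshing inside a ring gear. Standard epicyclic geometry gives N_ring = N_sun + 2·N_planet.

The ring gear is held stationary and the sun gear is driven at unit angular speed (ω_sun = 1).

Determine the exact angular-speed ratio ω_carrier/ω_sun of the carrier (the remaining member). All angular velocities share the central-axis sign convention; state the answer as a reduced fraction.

N_ring = 20 + 2·30 = 80
20(ω_s−ω_c) = −80(ω_r−ω_c),  ω_r=0, ω_s=1
20(1−ω_c) = −80(0−ω_c)  ⇒  100ω_c = 20  ⇒  ω_c = 1/5
ω_c/ω_s = 1/5

1/5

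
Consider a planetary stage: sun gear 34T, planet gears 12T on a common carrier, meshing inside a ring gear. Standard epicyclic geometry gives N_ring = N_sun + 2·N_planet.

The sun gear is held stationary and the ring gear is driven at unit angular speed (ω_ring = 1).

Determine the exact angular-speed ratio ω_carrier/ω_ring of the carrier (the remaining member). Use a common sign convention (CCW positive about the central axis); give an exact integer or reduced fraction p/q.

N_ring = 34 + 2·12 = 58
34(ω_s−ω_c) = −58(ω_r−ω_c),  ω_s=0, ω_r=1
34(0−ω_c) = −58(1−ω_c)  ⇒  92ω_c = 58  ⇒  ω_c = 29/46
ω_c/ω_r = 29/46

29/46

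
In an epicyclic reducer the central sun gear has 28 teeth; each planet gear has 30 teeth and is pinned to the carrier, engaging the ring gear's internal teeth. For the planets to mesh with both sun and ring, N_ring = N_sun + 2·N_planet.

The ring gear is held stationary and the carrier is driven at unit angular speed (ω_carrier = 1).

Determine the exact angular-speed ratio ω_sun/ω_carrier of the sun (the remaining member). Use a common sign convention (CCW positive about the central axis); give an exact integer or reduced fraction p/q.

29/7

N_ring = 28 + 2·30 = 88
28(ω_s−ω_c) = −88(ω_r−ω_c),  ω_r=0, ω_c=1
ω_s = 1 − (88/28)(0−1) = 29/7
ω_s/ω_c = 29/7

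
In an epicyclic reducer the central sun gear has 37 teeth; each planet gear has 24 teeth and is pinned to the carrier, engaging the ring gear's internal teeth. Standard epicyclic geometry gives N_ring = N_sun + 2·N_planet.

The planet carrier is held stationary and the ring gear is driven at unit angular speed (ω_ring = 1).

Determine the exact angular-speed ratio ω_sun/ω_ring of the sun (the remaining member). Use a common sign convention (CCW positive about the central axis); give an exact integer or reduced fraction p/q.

N_ring = 37 + 2·24 = 85
37(ω_s−ω_c) = −85(ω_r−ω_c),  ω_c=0, ω_r=1
ω_s = 0 − (85/37)(1−0) = -85/37
ω_s/ω_r = -85/37

-85/37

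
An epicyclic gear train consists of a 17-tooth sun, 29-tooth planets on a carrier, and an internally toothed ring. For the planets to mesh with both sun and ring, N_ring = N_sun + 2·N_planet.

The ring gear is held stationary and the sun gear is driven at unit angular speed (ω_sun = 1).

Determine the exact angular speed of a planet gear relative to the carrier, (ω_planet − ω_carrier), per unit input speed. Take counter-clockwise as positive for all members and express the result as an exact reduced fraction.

-1275/2668

N_ring = 17 + 2·29 = 75
17(ω_s−ω_c) = −75(ω_r−ω_c),  ω_r=0, ω_s=1
17(1−ω_c) = −75(0−ω_c)  ⇒  92ω_c = 17  ⇒  ω_c = 17/92
sun–planet: 17·(1−17/92) = −29·(ω_p−ω_c)  ⇒  ω_p−ω_c = −(17/29)·(75/92) = -1275/2668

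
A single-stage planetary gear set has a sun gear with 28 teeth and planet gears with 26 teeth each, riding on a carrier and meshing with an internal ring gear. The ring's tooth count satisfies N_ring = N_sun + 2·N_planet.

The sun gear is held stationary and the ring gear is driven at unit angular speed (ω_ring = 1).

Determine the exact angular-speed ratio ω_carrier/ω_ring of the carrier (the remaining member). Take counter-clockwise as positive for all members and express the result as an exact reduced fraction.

N_ring = 28 + 2·26 = 80
28(ω_s−ω_c) = −80(ω_r−ω_c),  ω_s=0, ω_r=1
28(0−ω_c) = −80(1−ω_c)  ⇒  108ω_c = 80  ⇒  ω_c = 20/27
ω_c/ω_r = 20/27

20/27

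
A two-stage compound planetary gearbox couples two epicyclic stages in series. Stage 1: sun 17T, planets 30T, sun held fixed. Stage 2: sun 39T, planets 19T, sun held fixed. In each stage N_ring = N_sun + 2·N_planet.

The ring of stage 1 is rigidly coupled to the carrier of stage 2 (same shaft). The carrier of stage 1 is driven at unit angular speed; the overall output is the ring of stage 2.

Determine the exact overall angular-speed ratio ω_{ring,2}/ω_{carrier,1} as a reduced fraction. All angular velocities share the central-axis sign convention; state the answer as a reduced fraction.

10904/5929

Stage 1: N_ring = 17 + 2·30 = 77
Stage 1: 17(ω_s−ω_c) = −77(ω_r−ω_c),  ω_s=0, ω_c=1
Stage 1: ω_r = 1 − (17/77)(0−1) = 94/77
  ⇒ ω_r¹/ω_c¹ = 94/77
Stage 2: N_ring = 39 + 2·19 = 77
Stage 2: 39(ω_s−ω_c) = −77(ω_r−ω_c),  ω_s=0, ω_c=1
Stage 2: ω_r = 1 − (39/77)(0−1) = 116/77
  ⇒ ω_r²/ω_c² = 116/77
Coupling ω_c² = ω_r¹ ⇒ overall = 94/77 × 116/77 = 10904/5929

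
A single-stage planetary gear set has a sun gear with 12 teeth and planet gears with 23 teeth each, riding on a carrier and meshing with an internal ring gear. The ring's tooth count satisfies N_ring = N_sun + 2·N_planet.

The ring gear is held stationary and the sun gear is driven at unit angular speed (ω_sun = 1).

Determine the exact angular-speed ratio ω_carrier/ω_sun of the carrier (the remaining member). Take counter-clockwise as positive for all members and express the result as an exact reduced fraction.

N_ring = 12 + 2·23 = 58
12(ω_s−ω_c) = −58(ω_r−ω_c),  ω_r=0, ω_s=1
12(1−ω_c) = −58(0−ω_c)  ⇒  70ω_c = 12  ⇒  ω_c = 6/35
ω_c/ω_s = 6/35

6/35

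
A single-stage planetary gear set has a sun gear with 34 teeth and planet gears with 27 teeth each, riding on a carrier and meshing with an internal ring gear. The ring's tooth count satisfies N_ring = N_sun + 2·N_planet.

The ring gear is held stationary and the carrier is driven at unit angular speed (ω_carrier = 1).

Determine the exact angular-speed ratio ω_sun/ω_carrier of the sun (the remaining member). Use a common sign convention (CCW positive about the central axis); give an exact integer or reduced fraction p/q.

61/17

N_ring = 34 + 2·27 = 88
34(ω_s−ω_c) = −88(ω_r−ω_c),  ω_r=0, ω_c=1
ω_s = 1 − (88/34)(0−1) = 61/17
ω_s/ω_c = 61/17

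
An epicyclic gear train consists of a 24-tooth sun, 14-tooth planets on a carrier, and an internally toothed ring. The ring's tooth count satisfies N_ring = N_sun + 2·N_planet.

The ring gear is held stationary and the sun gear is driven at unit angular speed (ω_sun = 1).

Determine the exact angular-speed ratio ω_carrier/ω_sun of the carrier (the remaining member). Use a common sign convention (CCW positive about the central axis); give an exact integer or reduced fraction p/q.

N_ring = 24 + 2·14 = 52
24(ω_s−ω_c) = −52(ω_r−ω_c),  ω_r=0, ω_s=1
24(1−ω_c) = −52(0−ω_c)  ⇒  76ω_c = 24  ⇒  ω_c = 6/19
ω_c/ω_s = 6/19

6/19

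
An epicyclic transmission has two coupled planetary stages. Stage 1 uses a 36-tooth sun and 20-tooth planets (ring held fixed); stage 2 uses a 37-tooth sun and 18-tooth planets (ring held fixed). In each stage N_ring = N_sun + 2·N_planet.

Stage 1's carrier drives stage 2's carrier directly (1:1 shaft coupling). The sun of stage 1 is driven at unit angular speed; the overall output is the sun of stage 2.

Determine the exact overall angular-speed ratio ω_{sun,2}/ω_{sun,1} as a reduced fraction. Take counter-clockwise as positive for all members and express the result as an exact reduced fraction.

Stage 1: N_ring = 36 + 2·20 = 76
Stage 1: 36(ω_s−ω_c) = −76(ω_r−ω_c),  ω_r=0, ω_s=1
Stage 1: 36(1−ω_c) = −76(0−ω_c)  ⇒  112ω_c = 36  ⇒  ω_c = 9/28
  ⇒ ω_c¹/ω_s¹ = 9/28
Stage 2: N_ring = 37 + 2·18 = 73
Stage 2: 37(ω_s−ω_c) = −73(ω_r−ω_c),  ω_r=0, ω_c=1
Stage 2: ω_s = 1 − (73/37)(0−1) = 110/37
  ⇒ ω_s²/ω_c² = 110/37
Coupling ω_c² = ω_c¹ ⇒ overall = 9/28 × 110/37 = 495/518

495/518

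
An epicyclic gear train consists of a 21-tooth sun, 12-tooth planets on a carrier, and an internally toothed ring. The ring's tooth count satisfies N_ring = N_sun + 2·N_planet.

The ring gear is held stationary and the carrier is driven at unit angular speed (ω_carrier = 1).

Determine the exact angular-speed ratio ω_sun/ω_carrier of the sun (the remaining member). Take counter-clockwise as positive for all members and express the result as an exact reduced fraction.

22/7

N_ring = 21 + 2·12 = 45
21(ω_s−ω_c) = −45(ω_r−ω_c),  ω_r=0, ω_c=1
ω_s = 1 − (45/21)(0−1) = 22/7
ω_s/ω_c = 22/7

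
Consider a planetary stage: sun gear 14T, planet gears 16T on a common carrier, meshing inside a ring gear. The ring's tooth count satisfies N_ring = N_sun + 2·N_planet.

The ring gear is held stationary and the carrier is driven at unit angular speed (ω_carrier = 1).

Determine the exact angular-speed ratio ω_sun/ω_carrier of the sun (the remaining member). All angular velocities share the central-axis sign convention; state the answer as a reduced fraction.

30/7

N_ring = 14 + 2·16 = 46
14(ω_s−ω_c) = −46(ω_r−ω_c),  ω_r=0, ω_c=1
ω_s = 1 − (46/14)(0−1) = 30/7
ω_s/ω_c = 30/7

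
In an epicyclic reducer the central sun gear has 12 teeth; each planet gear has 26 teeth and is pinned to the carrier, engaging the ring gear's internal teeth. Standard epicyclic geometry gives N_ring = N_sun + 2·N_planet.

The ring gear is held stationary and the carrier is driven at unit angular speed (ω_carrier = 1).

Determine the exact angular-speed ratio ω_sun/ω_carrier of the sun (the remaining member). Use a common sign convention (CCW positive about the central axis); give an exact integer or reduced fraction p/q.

19/3

N_ring = 12 + 2·26 = 64
12(ω_s−ω_c) = −64(ω_r−ω_c),  ω_r=0, ω_c=1
ω_s = 1 − (64/12)(0−1) = 19/3
ω_s/ω_c = 19/3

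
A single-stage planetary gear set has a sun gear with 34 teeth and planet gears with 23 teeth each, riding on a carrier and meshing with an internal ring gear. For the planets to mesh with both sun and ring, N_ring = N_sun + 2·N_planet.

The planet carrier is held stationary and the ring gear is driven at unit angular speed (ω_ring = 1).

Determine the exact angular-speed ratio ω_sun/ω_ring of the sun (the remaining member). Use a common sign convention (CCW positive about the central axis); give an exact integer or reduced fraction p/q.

-40/17

N_ring = 34 + 2·23 = 80
34(ω_s−ω_c) = −80(ω_r−ω_c),  ω_c=0, ω_r=1
ω_s = 0 − (80/34)(1−0) = -40/17
ω_s/ω_r = -40/17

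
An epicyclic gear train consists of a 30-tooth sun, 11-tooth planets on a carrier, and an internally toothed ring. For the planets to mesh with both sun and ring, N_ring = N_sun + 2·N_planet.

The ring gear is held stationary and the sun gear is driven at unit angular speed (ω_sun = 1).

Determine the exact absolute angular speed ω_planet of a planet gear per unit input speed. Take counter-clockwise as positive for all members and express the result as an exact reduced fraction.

-15/11

N_ring = 30 + 2·11 = 52
30(ω_s−ω_c) = −52(ω_r−ω_c),  ω_r=0, ω_s=1
30(1−ω_c) = −52(0−ω_c)  ⇒  82ω_c = 30  ⇒  ω_c = 15/41
sun–planet: 30·(1−15/41) = −11·(ω_p−ω_c)  ⇒  ω_p−ω_c = −(30/11)·(26/41) = -780/451
ω_p = 15/41 − 780/451 = -15/11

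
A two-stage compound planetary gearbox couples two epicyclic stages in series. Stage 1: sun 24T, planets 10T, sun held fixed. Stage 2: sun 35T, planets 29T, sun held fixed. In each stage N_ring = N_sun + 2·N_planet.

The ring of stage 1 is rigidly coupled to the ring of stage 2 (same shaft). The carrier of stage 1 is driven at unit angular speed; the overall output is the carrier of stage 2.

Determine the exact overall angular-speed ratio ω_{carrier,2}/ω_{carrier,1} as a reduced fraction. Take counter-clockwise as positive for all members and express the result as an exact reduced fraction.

Stage 1: N_ring = 24 + 2·10 = 44
Stage 1: 24(ω_s−ω_c) = −44(ω_r−ω_c),  ω_s=0, ω_c=1
Stage 1: ω_r = 1 − (24/44)(0−1) = 17/11
  ⇒ ω_r¹/ω_c¹ = 17/11
Stage 2: N_ring = 35 + 2·29 = 93
Stage 2: 35(ω_s−ω_c) = −93(ω_r−ω_c),  ω_s=0, ω_r=1
Stage 2: 35(0−ω_c) = −93(1−ω_c)  ⇒  128ω_c = 93  ⇒  ω_c = 93/128
  ⇒ ω_c²/ω_r² = 93/128
Coupling ω_r² = ω_r¹ ⇒ overall = 17/11 × 93/128 = 1581/1408

1581/1408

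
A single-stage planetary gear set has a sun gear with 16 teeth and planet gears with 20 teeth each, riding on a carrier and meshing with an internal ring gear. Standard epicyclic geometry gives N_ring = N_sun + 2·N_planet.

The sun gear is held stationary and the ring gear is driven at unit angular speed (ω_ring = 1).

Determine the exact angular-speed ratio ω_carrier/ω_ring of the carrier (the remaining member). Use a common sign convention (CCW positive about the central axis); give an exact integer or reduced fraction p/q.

7/9

N_ring = 16 + 2·20 = 56
16(ω_s−ω_c) = −56(ω_r−ω_c),  ω_s=0, ω_r=1
16(0−ω_c) = −56(1−ω_c)  ⇒  72ω_c = 56  ⇒  ω_c = 7/9
ω_c/ω_r = 7/9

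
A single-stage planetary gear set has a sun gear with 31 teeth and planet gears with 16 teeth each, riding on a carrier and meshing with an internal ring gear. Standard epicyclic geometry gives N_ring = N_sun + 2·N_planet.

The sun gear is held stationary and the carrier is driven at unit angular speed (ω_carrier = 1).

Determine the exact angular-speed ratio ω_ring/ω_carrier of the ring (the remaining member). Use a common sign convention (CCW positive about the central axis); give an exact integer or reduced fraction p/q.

N_ring = 31 + 2·16 = 63
31(ω_s−ω_c) = −63(ω_r−ω_c),  ω_s=0, ω_c=1
ω_r = 1 − (31/63)(0−1) = 94/63
ω_r/ω_c = 94/63

94/63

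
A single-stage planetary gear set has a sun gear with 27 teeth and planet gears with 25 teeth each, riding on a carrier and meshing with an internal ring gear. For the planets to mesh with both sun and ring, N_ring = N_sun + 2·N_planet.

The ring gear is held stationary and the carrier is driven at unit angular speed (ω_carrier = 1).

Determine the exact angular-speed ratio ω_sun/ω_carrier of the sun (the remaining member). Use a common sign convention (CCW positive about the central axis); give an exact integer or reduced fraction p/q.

104/27

N_ring = 27 + 2·25 = 77
27(ω_s−ω_c) = −77(ω_r−ω_c),  ω_r=0, ω_c=1
ω_s = 1 − (77/27)(0−1) = 104/27
ω_s/ω_c = 104/27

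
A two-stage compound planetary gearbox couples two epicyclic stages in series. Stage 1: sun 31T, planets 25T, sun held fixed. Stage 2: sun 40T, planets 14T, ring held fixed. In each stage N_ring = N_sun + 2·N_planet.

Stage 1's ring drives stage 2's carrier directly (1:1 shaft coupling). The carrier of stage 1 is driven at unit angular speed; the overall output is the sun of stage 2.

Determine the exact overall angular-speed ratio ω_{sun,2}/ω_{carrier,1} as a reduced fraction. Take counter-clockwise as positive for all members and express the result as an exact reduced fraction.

Stage 1: N_ring = 31 + 2·25 = 81
Stage 1: 31(ω_s−ω_c) = −81(ω_r−ω_c),  ω_s=0, ω_c=1
Stage 1: ω_r = 1 − (31/81)(0−1) = 112/81
  ⇒ ω_r¹/ω_c¹ = 112/81
Stage 2: N_ring = 40 + 2·14 = 68
Stage 2: 40(ω_s−ω_c) = −68(ω_r−ω_c),  ω_r=0, ω_c=1
Stage 2: ω_s = 1 − (68/40)(0−1) = 27/10
  ⇒ ω_s²/ω_c² = 27/10
Coupling ω_c² = ω_r¹ ⇒ overall = 112/81 × 27/10 = 56/15

56/15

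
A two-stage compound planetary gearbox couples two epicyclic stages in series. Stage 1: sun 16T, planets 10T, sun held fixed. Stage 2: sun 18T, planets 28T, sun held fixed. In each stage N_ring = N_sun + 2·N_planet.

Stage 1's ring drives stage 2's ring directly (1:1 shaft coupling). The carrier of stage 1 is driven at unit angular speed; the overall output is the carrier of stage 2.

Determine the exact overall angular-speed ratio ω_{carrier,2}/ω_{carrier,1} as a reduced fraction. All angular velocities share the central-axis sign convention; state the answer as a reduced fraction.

481/414

Stage 1: N_ring = 16 + 2·10 = 36
Stage 1: 16(ω_s−ω_c) = −36(ω_r−ω_c),  ω_s=0, ω_c=1
Stage 1: ω_r = 1 − (16/36)(0−1) = 13/9
  ⇒ ω_r¹/ω_c¹ = 13/9
Stage 2: N_ring = 18 + 2·28 = 74
Stage 2: 18(ω_s−ω_c) = −74(ω_r−ω_c),  ω_s=0, ω_r=1
Stage 2: 18(0−ω_c) = −74(1−ω_c)  ⇒  92ω_c = 74  ⇒  ω_c = 37/46
  ⇒ ω_c²/ω_r² = 37/46
Coupling ω_r² = ω_r¹ ⇒ overall = 13/9 × 37/46 = 481/414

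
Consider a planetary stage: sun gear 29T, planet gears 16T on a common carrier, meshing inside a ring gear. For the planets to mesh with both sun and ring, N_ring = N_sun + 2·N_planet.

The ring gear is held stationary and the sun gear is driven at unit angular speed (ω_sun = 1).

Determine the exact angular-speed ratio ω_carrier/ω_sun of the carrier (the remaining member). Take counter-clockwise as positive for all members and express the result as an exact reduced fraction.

29/90

N_ring = 29 + 2·16 = 61
29(ω_s−ω_c) = −61(ω_r−ω_c),  ω_r=0, ω_s=1
29(1−ω_c) = −61(0−ω_c)  ⇒  90ω_c = 29  ⇒  ω_c = 29/90
ω_c/ω_s = 29/90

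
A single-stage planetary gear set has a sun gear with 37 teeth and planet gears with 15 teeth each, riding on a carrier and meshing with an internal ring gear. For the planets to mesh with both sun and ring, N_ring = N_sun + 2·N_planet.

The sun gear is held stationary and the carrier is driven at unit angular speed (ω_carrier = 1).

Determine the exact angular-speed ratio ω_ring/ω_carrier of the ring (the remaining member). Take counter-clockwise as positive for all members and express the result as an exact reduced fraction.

104/67

N_ring = 37 + 2·15 = 67
37(ω_s−ω_c) = −67(ω_r−ω_c),  ω_s=0, ω_c=1
ω_r = 1 − (37/67)(0−1) = 104/67
ω_r/ω_c = 104/67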